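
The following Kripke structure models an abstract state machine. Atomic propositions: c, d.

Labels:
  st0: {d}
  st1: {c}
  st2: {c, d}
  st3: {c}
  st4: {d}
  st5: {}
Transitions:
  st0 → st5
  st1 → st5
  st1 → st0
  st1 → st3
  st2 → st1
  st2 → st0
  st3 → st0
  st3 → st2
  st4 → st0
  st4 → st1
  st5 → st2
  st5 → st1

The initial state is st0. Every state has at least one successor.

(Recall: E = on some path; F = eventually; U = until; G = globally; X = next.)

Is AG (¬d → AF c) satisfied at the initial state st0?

States satisfying ¬d → AF c: {st0, st1, st2, st3, st4, st5}.
States satisfying AG (¬d → AF c): {st0, st1, st2, st3, st4, st5}.
Every state reachable from st0 satisfies ¬d → AF c.
st0 ∈ Sat(AG (¬d → AF c)).

Yes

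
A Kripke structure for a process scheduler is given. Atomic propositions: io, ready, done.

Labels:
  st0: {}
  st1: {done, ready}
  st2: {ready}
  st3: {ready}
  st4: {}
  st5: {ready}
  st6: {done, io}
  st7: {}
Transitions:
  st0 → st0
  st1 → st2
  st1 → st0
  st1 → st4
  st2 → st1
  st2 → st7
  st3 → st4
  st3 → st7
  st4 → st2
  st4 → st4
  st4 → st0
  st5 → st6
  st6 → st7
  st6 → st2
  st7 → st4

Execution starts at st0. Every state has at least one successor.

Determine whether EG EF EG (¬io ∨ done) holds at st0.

Yes

States satisfying EF EG (¬io ∨ done): {st0, st1, st2, st3, st4, st5, st6, st7}.
States satisfying EG EF EG (¬io ∨ done): {st0, st1, st2, st3, st4, st5, st6, st7}.
st0 ∈ Sat(EG EF EG (¬io ∨ done)).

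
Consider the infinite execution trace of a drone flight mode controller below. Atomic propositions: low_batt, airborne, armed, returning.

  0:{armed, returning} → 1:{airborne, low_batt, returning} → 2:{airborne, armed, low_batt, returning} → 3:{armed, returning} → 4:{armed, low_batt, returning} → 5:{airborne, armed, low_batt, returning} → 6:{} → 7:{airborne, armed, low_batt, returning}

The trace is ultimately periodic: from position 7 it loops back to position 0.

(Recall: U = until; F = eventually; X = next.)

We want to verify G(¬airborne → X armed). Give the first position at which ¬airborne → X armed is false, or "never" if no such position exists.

0

At position 0 the labels are {armed, returning} and the next position 1 has {airborne, low_batt, returning}, so ¬airborne → X armed is false there. This is the first violation.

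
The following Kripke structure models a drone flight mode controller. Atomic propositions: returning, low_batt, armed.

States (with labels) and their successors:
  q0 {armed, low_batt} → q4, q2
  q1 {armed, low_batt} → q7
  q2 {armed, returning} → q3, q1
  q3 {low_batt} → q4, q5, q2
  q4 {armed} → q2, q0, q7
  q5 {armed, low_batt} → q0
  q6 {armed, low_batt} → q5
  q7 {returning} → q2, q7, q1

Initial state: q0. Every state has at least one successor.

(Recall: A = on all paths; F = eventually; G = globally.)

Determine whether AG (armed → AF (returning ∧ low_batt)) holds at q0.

States satisfying armed → AF (returning ∧ low_batt): {q3, q7}.
States satisfying AG (armed → AF (returning ∧ low_batt)): ∅.
q0 is reachable from q0 and violates armed → AF (returning ∧ low_batt), so AG fails at q0.
q0 ∉ Sat(AG (armed → AF (returning ∧ low_batt))).

Does not hold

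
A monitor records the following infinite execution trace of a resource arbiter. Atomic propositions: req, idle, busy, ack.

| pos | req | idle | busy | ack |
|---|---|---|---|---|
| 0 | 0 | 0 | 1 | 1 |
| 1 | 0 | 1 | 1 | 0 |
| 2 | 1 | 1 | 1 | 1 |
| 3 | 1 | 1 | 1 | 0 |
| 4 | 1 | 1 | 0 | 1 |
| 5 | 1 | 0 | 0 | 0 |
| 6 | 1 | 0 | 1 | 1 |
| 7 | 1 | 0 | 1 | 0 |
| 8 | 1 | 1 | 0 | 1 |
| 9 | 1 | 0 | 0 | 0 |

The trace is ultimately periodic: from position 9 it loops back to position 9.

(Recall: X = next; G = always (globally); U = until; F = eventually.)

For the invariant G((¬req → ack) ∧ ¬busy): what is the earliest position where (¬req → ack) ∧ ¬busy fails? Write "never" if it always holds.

0

At position 0 the labels are {ack, busy}, so (¬req → ack) ∧ ¬busy is false there. This is the first violation.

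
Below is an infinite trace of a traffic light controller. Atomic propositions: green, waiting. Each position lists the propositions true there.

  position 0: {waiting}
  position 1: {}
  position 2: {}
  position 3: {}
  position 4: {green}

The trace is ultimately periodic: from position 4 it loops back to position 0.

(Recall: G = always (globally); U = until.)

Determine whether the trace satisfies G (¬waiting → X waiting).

No

¬waiting → X waiting must hold at every position from 0 onward. It fails at position 1, so G (¬waiting → X waiting) is false.
Positions where ¬waiting holds: 1, 2, 3, 4.
Check X waiting at each: 1→fails, 2→fails, 3→fails, 4→ok.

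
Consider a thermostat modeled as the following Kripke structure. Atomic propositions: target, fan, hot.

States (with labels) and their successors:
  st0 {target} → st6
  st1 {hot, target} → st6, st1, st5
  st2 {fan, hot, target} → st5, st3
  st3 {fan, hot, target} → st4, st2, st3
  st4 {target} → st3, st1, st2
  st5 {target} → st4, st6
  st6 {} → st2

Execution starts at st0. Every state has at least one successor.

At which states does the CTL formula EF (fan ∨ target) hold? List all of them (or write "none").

{st0, st1, st2, st3, st4, st5, st6}

States satisfying fan ∨ target: {st0, st1, st2, st3, st4, st5}.
States satisfying EF (fan ∨ target): {st0, st1, st2, st3, st4, st5, st6}.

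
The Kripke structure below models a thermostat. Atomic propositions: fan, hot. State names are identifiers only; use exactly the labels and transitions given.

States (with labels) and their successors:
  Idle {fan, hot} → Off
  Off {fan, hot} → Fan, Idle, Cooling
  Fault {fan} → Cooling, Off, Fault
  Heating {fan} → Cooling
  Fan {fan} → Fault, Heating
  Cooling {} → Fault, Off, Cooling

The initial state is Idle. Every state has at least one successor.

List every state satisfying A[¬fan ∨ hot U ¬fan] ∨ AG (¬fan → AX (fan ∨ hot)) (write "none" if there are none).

States satisfying ¬fan ∨ hot: {Idle, Off, Cooling}.
States satisfying ¬fan: {Cooling}.
States satisfying A[¬fan ∨ hot U ¬fan]: {Cooling}.
States satisfying ¬fan → AX (fan ∨ hot): {Idle, Off, Fault, Heating, Fan}.
States satisfying AG (¬fan → AX (fan ∨ hot)): ∅.
States satisfying A[¬fan ∨ hot U ¬fan] ∨ AG (¬fan → AX (fan ∨ hot)): {Cooling}.

{Cooling}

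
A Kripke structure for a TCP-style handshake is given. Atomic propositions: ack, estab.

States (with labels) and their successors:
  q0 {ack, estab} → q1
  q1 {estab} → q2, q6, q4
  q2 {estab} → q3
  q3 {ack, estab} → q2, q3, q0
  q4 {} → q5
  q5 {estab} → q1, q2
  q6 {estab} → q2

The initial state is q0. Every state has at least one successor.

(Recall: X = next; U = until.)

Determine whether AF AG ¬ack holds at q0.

Does not hold

States satisfying AG ¬ack: ∅.
States satisfying AF AG ¬ack: ∅.
There is a path from q0 along which AG ¬ack never holds.
q0 ∉ Sat(AF AG ¬ack).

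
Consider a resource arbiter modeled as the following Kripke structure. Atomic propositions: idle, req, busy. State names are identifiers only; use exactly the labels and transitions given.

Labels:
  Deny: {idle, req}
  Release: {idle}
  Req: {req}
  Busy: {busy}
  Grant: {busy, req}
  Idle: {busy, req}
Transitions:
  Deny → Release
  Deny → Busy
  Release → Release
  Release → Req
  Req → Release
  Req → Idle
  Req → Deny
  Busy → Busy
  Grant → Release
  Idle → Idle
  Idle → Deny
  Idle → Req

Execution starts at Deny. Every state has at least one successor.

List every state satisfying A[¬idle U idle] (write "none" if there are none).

States satisfying ¬idle: {Req, Busy, Grant, Idle}.
States satisfying idle: {Deny, Release}.
States satisfying A[¬idle U idle]: {Deny, Release, Grant}.

{Deny, Release, Grant}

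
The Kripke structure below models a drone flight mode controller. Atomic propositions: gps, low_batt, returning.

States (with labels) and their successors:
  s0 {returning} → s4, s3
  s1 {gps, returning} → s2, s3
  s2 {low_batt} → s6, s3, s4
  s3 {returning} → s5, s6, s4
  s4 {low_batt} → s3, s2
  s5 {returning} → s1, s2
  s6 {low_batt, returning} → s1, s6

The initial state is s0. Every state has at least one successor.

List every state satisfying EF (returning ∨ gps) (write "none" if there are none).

States satisfying returning ∨ gps: {s0, s1, s3, s5, s6}.
States satisfying EF (returning ∨ gps): {s0, s1, s2, s3, s4, s5, s6}.

{s0, s1, s2, s3, s4, s5, s6}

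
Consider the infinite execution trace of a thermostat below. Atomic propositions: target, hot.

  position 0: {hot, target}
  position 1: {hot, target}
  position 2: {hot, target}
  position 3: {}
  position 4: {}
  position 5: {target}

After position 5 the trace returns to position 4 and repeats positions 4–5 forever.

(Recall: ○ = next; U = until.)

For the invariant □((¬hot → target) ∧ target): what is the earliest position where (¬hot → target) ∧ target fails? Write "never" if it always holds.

Check (¬hot → target) ∧ target at each position in order: 0 ✓, 1 ✓, 2 ✓.
At position 3 the labels are {}, so (¬hot → target) ∧ target is false there. This is the first violation.

3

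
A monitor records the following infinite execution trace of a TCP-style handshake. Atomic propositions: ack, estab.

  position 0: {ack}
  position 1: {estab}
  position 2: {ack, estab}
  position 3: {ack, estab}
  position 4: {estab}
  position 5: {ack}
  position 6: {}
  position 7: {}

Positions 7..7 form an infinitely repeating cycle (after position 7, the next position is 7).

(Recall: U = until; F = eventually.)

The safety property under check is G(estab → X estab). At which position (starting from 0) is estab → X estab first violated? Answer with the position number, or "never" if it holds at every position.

Check estab → X estab at each position in order: 0 ✓, 1 ✓, 2 ✓, 3 ✓.
At position 4 the labels are {estab} and the next position 5 has {ack}, so estab → X estab is false there. This is the first violation.

4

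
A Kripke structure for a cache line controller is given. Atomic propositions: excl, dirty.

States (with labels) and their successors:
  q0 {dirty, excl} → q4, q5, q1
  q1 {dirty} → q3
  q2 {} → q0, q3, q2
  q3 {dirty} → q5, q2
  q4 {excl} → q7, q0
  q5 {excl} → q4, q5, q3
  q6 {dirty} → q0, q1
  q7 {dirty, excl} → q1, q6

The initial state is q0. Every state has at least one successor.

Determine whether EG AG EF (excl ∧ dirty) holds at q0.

States satisfying AG EF (excl ∧ dirty): {q0, q1, q2, q3, q4, q5, q6, q7}.
States satisfying EG AG EF (excl ∧ dirty): {q0, q1, q2, q3, q4, q5, q6, q7}.
q0 ∈ Sat(EG AG EF (excl ∧ dirty)).

Satisfied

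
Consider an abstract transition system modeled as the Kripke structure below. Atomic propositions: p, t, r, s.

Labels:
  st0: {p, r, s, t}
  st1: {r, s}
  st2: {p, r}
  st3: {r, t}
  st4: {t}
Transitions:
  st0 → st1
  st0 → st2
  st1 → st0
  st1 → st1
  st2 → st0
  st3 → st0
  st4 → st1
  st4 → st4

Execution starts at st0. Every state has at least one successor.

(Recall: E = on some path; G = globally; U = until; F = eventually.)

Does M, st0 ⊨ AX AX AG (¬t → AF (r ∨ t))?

States satisfying AX AG (¬t → AF (r ∨ t)): {st0, st1, st2, st3, st4}.
States satisfying AX AX AG (¬t → AF (r ∨ t)): {st0, st1, st2, st3, st4}.
st0 ∈ Sat(AX AX AG (¬t → AF (r ∨ t))).

Yes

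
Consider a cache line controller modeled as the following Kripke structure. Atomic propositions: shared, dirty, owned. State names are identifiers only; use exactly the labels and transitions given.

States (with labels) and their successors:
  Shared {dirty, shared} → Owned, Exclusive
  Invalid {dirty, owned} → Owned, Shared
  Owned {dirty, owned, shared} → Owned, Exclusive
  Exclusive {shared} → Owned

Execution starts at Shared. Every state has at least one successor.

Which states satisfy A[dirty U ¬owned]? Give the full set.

{Shared, Exclusive}

States satisfying dirty: {Shared, Invalid, Owned}.
States satisfying ¬owned: {Shared, Exclusive}.
States satisfying A[dirty U ¬owned]: {Shared, Exclusive}.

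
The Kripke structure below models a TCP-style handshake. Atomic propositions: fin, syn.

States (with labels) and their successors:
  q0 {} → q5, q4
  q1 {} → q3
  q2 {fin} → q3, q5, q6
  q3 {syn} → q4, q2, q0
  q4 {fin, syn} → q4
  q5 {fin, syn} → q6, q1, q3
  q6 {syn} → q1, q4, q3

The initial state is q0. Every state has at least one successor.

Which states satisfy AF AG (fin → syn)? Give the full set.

{q4}

States satisfying AG (fin → syn): {q4}.
States satisfying AF AG (fin → syn): {q4}.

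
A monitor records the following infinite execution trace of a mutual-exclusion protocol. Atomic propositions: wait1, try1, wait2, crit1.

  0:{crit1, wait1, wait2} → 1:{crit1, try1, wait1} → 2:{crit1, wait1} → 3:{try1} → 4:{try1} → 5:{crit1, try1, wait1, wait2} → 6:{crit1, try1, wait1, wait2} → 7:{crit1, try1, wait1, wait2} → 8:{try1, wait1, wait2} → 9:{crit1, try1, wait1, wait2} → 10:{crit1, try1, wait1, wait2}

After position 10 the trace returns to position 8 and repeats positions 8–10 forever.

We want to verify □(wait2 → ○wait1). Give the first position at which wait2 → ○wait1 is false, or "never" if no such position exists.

never

wait2 → ○wait1 holds at every position 0..10, and those are all the positions the trace ever visits, so the invariant □(wait2 → ○wait1) is never violated.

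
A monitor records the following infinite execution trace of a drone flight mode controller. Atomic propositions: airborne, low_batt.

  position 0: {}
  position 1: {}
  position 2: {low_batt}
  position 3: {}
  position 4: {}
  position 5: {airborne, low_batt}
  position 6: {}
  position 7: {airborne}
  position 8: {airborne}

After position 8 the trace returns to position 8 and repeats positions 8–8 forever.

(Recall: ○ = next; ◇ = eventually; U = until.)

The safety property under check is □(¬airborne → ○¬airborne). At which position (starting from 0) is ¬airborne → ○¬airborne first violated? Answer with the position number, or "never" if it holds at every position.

4

Check ¬airborne → ○¬airborne at each position in order: 0 ✓, 1 ✓, 2 ✓, 3 ✓.
At position 4 the labels are {} and the next position 5 has {airborne, low_batt}, so ¬airborne → ○¬airborne is false there. This is the first violation.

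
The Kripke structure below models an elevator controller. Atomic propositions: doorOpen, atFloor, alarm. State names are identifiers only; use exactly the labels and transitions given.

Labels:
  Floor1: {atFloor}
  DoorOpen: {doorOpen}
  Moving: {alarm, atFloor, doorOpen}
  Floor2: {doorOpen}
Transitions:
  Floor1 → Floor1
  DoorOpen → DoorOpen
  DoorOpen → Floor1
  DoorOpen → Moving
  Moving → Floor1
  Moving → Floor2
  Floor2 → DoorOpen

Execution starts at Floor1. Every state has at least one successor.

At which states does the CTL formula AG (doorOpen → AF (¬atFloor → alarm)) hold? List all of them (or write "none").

{Floor1}

States satisfying doorOpen → AF (¬atFloor → alarm): {Floor1, Moving}.
States satisfying AG (doorOpen → AF (¬atFloor → alarm)): {Floor1}.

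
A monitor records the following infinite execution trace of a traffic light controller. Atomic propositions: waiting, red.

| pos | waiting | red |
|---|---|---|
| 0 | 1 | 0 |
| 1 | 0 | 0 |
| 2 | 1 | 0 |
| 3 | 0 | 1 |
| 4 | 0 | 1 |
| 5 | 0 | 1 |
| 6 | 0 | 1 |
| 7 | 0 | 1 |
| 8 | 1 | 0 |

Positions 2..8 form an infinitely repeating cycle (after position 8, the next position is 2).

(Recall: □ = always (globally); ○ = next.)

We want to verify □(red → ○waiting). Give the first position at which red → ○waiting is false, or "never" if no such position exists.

Check red → ○waiting at each position in order: 0 ✓, 1 ✓, 2 ✓.
At position 3 the labels are {red} and the next position 4 has {red}, so red → ○waiting is false there. This is the first violation.

3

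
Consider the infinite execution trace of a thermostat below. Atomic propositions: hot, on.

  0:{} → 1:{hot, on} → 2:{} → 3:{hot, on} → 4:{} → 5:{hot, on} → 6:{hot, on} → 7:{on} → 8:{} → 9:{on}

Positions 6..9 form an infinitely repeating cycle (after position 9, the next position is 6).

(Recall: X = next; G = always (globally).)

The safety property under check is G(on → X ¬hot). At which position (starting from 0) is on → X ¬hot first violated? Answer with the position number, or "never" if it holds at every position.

Check on → X ¬hot at each position in order: 0 ✓, 1 ✓, 2 ✓, 3 ✓, 4 ✓.
At position 5 the labels are {hot, on} and the next position 6 has {hot, on}, so on → X ¬hot is false there. This is the first violation.

5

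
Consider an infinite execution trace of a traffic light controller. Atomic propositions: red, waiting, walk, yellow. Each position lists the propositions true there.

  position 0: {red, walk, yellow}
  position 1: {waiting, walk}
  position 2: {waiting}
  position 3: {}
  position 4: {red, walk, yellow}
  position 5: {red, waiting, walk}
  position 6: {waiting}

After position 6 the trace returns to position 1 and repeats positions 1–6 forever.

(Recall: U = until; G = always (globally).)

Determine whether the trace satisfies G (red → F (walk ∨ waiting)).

red → F (walk ∨ waiting) holds at every position 0..6, and those are all positions ever visited, so G (red → F (walk ∨ waiting)) holds.
Positions where red holds: 0, 4, 5.
Check F (walk ∨ waiting) at each: 0→ok, 4→ok, 5→ok.

Yes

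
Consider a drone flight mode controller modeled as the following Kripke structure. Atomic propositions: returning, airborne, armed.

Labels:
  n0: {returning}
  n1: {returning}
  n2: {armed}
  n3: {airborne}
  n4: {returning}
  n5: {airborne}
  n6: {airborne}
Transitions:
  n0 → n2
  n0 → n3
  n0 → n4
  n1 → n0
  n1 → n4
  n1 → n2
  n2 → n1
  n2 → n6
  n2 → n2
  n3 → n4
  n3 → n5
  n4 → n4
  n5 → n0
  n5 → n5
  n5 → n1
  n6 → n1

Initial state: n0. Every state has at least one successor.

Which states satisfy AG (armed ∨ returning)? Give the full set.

States satisfying armed ∨ returning: {n0, n1, n2, n4}.
States satisfying AG (armed ∨ returning): {n4}.

{n4}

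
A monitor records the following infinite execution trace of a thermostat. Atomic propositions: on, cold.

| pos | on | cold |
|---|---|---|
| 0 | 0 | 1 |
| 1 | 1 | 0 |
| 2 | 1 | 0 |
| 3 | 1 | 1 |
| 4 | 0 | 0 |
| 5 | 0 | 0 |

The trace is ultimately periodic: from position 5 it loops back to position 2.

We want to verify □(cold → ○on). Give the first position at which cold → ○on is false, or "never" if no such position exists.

Check cold → ○on at each position in order: 0 ✓, 1 ✓, 2 ✓.
At position 3 the labels are {cold, on} and the next position 4 has {}, so cold → ○on is false there. This is the first violation.

3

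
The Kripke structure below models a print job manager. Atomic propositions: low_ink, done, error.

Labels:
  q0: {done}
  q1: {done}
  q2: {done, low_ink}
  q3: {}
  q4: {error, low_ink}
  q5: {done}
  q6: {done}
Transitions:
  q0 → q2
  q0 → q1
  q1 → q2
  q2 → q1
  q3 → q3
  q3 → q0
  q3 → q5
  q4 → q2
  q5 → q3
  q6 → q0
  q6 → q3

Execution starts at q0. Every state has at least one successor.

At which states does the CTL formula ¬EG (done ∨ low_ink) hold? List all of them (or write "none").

{q3, q5}

States satisfying done ∨ low_ink: {q0, q1, q2, q4, q5, q6}.
States satisfying EG (done ∨ low_ink): {q0, q1, q2, q4, q6}.
States satisfying ¬EG (done ∨ low_ink): {q3, q5}.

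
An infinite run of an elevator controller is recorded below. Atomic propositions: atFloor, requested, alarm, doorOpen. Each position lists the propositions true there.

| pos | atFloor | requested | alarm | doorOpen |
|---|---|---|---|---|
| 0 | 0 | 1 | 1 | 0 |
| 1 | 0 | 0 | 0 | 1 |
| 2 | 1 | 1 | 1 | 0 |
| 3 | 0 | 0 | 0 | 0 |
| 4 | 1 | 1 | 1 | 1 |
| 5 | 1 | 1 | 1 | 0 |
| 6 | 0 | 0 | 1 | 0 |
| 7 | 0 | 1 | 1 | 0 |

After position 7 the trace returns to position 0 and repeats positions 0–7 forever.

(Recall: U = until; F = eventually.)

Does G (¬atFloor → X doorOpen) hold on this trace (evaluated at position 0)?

Does not hold

¬atFloor → X doorOpen must hold at every position from 0 onward. It fails at position 1, so G (¬atFloor → X doorOpen) is false.
Positions where ¬atFloor holds: 0, 1, 3, 6, 7.
Check X doorOpen at each: 0→ok, 1→fails, 3→ok, 6→fails, 7→fails.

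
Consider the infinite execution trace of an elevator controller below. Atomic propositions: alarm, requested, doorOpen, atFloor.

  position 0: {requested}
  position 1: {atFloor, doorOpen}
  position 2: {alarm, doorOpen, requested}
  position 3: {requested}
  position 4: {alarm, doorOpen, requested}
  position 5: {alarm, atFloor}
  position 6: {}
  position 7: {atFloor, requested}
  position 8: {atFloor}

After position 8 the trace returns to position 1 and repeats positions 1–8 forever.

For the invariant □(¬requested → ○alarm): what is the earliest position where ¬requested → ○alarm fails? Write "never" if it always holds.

5

Check ¬requested → ○alarm at each position in order: 0 ✓, 1 ✓, 2 ✓, 3 ✓, 4 ✓.
At position 5 the labels are {alarm, atFloor} and the next position 6 has {}, so ¬requested → ○alarm is false there. This is the first violation.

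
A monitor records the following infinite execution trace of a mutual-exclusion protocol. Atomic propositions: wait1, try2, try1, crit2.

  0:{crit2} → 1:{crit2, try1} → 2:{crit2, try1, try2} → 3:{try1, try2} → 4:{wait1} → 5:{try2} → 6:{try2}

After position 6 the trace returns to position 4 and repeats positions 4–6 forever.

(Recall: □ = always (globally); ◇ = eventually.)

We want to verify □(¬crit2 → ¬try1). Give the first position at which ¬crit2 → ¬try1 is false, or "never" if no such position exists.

Check ¬crit2 → ¬try1 at each position in order: 0 ✓, 1 ✓, 2 ✓.
At position 3 the labels are {try1, try2}, so ¬crit2 → ¬try1 is false there. This is the first violation.

3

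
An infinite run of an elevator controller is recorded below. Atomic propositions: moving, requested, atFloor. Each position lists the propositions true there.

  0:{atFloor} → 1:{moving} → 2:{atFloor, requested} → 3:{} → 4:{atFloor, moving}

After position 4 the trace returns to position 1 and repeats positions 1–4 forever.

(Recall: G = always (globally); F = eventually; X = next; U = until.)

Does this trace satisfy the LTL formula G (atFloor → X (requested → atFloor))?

Satisfied

atFloor → X (requested → atFloor) holds at every position 0..4, and those are all positions ever visited, so G (atFloor → X (requested → atFloor)) holds.
Positions where atFloor holds: 0, 2, 4.
Check X (requested → atFloor) at each: 0→ok, 2→ok, 4→ok.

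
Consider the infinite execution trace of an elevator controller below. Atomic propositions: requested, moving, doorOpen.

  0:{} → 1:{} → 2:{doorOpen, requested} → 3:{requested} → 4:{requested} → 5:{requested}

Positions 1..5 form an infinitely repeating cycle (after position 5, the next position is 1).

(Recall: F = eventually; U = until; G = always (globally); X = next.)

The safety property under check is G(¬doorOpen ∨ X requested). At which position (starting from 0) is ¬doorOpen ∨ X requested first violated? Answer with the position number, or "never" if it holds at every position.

¬doorOpen ∨ X requested holds at every position 0..5, and those are all the positions the trace ever visits, so the invariant G(¬doorOpen ∨ X requested) is never violated.

never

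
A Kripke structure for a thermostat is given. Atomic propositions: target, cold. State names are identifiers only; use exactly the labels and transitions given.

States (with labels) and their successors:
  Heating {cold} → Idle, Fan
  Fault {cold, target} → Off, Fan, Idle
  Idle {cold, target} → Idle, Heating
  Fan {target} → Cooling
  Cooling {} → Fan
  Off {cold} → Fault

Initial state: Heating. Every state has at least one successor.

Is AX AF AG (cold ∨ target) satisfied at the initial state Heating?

No

States satisfying AF AG (cold ∨ target): ∅.
States satisfying AX AF AG (cold ∨ target): ∅.
Heating ∉ Sat(AX AF AG (cold ∨ target)).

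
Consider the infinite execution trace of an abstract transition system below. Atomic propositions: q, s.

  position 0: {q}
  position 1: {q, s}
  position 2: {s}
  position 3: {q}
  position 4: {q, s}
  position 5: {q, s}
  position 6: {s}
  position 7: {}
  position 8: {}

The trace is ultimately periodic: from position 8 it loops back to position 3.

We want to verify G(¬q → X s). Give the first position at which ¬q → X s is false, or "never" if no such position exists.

Check ¬q → X s at each position in order: 0 ✓, 1 ✓.
At position 2 the labels are {s} and the next position 3 has {q}, so ¬q → X s is false there. This is the first violation.

2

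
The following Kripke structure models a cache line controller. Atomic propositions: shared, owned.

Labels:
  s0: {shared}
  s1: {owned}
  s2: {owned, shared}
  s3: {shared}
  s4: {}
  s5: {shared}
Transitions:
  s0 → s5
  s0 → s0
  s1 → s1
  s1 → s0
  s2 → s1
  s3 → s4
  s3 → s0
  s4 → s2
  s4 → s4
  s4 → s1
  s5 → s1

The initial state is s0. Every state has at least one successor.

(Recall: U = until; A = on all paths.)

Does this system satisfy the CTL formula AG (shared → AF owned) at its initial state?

No

States satisfying shared → AF owned: {s1, s2, s4, s5}.
States satisfying AG (shared → AF owned): ∅.
s0 is reachable from s0 and violates shared → AF owned, so AG fails at s0.
s0 ∉ Sat(AG (shared → AF owned)).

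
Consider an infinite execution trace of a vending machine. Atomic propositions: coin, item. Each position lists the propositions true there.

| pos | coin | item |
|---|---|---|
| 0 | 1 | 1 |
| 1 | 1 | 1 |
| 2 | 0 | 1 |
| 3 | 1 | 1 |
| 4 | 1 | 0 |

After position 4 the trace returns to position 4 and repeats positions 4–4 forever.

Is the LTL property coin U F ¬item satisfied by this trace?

Walking from position 0: F ¬item first holds at position 0, and coin holds at every earlier position along the way, so coin U F ¬item holds.

Yes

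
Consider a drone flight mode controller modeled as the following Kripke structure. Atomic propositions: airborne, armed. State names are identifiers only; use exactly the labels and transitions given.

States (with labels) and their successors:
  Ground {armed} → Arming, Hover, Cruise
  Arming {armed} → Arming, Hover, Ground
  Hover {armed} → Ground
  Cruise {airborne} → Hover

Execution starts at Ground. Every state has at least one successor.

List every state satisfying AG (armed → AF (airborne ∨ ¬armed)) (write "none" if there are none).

States satisfying armed → AF (airborne ∨ ¬armed): {Cruise}.
States satisfying AG (armed → AF (airborne ∨ ¬armed)): ∅.

none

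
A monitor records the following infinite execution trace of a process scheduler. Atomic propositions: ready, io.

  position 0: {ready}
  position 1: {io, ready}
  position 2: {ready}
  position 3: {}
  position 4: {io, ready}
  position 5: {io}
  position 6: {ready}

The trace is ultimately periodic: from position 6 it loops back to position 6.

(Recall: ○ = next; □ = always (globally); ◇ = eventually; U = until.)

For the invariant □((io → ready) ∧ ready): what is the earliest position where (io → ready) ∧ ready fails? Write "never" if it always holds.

3

Check (io → ready) ∧ ready at each position in order: 0 ✓, 1 ✓, 2 ✓.
At position 3 the labels are {}, so (io → ready) ∧ ready is false there. This is the first violation.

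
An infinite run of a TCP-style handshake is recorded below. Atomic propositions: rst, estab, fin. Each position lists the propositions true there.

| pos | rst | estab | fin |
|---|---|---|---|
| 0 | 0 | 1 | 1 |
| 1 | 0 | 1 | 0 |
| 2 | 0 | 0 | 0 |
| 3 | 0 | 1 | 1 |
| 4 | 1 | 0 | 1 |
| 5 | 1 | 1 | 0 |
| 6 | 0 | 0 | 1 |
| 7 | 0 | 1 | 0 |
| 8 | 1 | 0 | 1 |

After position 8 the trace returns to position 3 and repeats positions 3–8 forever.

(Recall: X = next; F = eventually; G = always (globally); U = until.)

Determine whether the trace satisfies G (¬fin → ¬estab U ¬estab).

¬fin → ¬estab U ¬estab must hold at every position from 0 onward. It fails at position 1, so G (¬fin → ¬estab U ¬estab) is false.
Positions where ¬fin holds: 1, 2, 5, 7.
Check ¬estab U ¬estab at each: 1→fails, 2→ok, 5→fails, 7→fails.

Does not hold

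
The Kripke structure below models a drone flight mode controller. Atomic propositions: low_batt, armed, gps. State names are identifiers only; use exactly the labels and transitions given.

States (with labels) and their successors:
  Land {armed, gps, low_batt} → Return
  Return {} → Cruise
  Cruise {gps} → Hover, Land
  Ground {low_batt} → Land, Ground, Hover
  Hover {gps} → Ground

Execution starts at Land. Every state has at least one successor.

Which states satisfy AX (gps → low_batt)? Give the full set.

States satisfying gps → low_batt: {Land, Return, Ground}.
States satisfying AX (gps → low_batt): {Land, Hover}.

{Land, Hover}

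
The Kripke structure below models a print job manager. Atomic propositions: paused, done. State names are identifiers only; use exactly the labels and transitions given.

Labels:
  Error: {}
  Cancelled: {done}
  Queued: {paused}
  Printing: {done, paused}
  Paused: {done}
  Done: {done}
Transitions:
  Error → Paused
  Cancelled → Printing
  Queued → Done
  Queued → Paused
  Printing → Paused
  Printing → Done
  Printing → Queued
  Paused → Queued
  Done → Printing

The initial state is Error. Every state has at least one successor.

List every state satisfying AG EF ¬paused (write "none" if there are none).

States satisfying EF ¬paused: {Error, Cancelled, Queued, Printing, Paused, Done}.
States satisfying AG EF ¬paused: {Error, Cancelled, Queued, Printing, Paused, Done}.

{Error, Cancelled, Queued, Printing, Paused, Done}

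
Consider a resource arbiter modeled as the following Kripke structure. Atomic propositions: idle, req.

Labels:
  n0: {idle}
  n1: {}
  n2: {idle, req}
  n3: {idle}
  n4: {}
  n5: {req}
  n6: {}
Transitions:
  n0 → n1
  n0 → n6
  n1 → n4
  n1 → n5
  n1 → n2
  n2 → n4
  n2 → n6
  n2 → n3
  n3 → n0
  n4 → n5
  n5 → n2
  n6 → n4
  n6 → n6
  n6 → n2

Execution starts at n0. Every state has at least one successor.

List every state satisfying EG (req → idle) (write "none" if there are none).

{n0, n1, n2, n3, n6}

States satisfying req → idle: {n0, n1, n2, n3, n4, n6}.
States satisfying EG (req → idle): {n0, n1, n2, n3, n6}.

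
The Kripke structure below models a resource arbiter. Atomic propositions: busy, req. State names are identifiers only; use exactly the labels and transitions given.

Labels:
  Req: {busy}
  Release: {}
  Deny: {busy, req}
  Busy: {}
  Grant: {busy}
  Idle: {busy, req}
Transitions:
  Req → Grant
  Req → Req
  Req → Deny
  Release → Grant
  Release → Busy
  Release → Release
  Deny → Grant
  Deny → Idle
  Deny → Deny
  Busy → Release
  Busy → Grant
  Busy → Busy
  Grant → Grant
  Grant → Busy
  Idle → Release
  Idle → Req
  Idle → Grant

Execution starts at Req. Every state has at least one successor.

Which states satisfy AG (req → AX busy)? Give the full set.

States satisfying req → AX busy: {Req, Release, Deny, Busy, Grant}.
States satisfying AG (req → AX busy): {Release, Busy, Grant}.

{Release, Busy, Grant}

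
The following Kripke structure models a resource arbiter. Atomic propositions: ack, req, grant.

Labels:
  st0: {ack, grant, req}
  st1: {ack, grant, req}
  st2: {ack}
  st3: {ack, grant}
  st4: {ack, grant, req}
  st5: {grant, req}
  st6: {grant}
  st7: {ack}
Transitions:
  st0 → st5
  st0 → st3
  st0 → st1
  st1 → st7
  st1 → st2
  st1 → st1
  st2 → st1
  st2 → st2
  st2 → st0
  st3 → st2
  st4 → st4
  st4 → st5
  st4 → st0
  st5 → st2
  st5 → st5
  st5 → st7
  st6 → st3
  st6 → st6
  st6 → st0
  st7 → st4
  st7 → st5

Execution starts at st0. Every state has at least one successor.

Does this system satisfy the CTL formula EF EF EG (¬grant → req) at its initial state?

Holds

States satisfying EF EG (¬grant → req): {st0, st1, st2, st3, st4, st5, st6, st7}.
States satisfying EF EF EG (¬grant → req): {st0, st1, st2, st3, st4, st5, st6, st7}.
Some path from st0 reaches a state where EF EG (¬grant → req) holds.
st0 ∈ Sat(EF EF EG (¬grant → req)).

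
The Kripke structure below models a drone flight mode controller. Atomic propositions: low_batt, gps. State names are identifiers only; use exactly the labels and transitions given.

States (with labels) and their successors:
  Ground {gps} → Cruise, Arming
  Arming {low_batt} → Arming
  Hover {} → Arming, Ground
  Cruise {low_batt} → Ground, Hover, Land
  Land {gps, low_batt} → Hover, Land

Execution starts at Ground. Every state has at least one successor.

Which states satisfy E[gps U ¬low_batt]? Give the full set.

{Ground, Hover, Land}

States satisfying gps: {Ground, Land}.
States satisfying ¬low_batt: {Ground, Hover}.
States satisfying E[gps U ¬low_batt]: {Ground, Hover, Land}.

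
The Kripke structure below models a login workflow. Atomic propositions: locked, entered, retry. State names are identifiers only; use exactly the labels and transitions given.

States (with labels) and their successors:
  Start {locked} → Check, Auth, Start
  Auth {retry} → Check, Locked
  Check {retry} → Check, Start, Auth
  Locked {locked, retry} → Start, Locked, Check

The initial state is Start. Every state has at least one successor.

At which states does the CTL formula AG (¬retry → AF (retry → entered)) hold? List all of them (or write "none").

{Start, Auth, Check, Locked}

States satisfying ¬retry → AF (retry → entered): {Start, Auth, Check, Locked}.
States satisfying AG (¬retry → AF (retry → entered)): {Start, Auth, Check, Locked}.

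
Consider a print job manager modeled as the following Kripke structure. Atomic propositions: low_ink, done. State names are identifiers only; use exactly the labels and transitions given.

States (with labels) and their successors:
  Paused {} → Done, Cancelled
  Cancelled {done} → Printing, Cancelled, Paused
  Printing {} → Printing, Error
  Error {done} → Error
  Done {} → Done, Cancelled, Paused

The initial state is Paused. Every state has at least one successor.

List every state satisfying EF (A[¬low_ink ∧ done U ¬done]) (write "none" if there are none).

States satisfying A[¬low_ink ∧ done U ¬done]: {Paused, Printing, Done}.
States satisfying EF (A[¬low_ink ∧ done U ¬done]): {Paused, Cancelled, Printing, Done}.

{Paused, Cancelled, Printing, Done}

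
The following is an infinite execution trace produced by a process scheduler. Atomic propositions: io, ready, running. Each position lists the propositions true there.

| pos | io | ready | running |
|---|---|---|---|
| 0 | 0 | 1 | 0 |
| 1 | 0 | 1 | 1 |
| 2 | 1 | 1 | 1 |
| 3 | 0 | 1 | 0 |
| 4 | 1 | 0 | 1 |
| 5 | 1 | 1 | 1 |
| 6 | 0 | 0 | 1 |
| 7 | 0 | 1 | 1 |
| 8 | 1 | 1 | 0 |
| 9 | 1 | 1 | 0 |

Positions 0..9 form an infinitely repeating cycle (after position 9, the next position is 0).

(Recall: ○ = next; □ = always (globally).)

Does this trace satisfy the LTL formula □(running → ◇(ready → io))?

running → ◇(ready → io) holds at every position 0..9, and those are all positions ever visited, so □(running → ◇(ready → io)) holds.
Positions where running holds: 1, 2, 4, 5, 6, 7.
Check ◇(ready → io) at each: 1→ok, 2→ok, 4→ok, 5→ok, 6→ok, 7→ok.

Holds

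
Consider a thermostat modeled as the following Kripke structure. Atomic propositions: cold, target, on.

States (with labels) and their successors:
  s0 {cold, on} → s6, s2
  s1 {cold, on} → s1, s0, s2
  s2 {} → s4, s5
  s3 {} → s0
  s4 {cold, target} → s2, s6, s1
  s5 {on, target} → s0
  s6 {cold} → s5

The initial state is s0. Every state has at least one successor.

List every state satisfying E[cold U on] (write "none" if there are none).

States satisfying cold: {s0, s1, s4, s6}.
States satisfying on: {s0, s1, s5}.
States satisfying E[cold U on]: {s0, s1, s4, s5, s6}.

{s0, s1, s4, s5, s6}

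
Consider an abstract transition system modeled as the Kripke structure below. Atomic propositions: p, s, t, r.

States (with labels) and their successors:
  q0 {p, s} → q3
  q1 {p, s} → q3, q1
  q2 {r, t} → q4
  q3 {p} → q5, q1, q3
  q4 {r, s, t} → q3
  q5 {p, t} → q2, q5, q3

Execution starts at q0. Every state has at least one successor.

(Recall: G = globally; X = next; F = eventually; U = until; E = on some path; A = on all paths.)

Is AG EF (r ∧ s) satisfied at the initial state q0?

Yes

States satisfying EF (r ∧ s): {q0, q1, q2, q3, q4, q5}.
States satisfying AG EF (r ∧ s): {q0, q1, q2, q3, q4, q5}.
Every state reachable from q0 satisfies EF (r ∧ s).
q0 ∈ Sat(AG EF (r ∧ s)).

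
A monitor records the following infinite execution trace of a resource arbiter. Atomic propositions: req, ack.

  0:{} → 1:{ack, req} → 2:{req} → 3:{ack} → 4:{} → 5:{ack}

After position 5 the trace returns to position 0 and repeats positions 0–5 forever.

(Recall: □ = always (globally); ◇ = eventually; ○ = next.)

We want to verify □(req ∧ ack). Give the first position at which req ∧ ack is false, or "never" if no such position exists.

0

At position 0 the labels are {}, so req ∧ ack is false there. This is the first violation.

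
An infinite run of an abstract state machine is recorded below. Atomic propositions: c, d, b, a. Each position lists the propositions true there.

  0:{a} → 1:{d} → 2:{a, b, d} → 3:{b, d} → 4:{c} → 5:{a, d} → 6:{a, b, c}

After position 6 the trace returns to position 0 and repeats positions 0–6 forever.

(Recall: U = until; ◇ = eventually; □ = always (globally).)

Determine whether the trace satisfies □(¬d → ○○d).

¬d → ○○d must hold at every position from 0 onward. It fails at position 4, so □(¬d → ○○d) is false.
Positions where ¬d holds: 0, 4, 6.
Check ○○d at each: 0→ok, 4→fails, 6→ok.

Violated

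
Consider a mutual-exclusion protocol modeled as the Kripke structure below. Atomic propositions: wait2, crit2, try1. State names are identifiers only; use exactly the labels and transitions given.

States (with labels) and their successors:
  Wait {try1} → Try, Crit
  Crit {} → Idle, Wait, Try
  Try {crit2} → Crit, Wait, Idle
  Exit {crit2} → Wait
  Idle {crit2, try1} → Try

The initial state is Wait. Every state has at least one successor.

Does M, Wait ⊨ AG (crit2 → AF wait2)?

Does not hold

States satisfying crit2 → AF wait2: {Wait, Crit}.
States satisfying AG (crit2 → AF wait2): ∅.
Idle is reachable from Wait and violates crit2 → AF wait2, so AG fails at Wait.
Wait ∉ Sat(AG (crit2 → AF wait2)).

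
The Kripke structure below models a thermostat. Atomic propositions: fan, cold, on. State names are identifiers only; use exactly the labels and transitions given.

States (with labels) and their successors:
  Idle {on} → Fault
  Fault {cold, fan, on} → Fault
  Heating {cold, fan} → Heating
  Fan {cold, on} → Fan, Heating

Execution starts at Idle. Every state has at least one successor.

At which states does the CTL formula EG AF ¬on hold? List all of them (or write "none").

States satisfying AF ¬on: {Heating}.
States satisfying EG AF ¬on: {Heating}.

{Heating}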